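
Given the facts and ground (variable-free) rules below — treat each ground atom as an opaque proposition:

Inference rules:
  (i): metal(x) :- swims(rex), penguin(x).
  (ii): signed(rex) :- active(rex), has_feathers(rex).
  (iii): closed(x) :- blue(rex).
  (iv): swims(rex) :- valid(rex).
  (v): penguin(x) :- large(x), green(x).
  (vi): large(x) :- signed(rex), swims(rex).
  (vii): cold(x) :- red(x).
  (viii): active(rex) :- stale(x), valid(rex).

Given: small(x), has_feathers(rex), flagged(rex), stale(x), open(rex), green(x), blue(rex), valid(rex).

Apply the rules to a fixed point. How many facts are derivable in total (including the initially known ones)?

15

Round 1 — (iii), (iv), (viii), derive closed(x), swims(rex), active(rex).
Round 2 — (ii), derive signed(rex).
Round 3 — (vi), derive large(x).
Round 4 — (v), derive penguin(x).
Round 5 — (i), derive metal(x).
Closure: {active(rex), blue(rex), closed(x), flagged(rex), green(x), has_feathers(rex), large(x), metal(x), open(rex), penguin(x), signed(rex), small(x), stale(x), swims(rex), valid(rex)} — 15 facts.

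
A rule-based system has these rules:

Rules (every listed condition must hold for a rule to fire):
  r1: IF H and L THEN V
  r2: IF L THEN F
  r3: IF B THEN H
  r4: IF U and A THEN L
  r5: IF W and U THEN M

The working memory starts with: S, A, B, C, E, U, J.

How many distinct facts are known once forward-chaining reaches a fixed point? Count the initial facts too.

11

Round 1: r3 [IF B THEN H]; r4 [IF U and A THEN L]. Adds H, L.
Round 2: r1 [IF H and L THEN V]; r2 [IF L THEN F]. Adds V, F.
Closure: {A, B, C, E, F, H, J, L, S, U, V} — 11 facts.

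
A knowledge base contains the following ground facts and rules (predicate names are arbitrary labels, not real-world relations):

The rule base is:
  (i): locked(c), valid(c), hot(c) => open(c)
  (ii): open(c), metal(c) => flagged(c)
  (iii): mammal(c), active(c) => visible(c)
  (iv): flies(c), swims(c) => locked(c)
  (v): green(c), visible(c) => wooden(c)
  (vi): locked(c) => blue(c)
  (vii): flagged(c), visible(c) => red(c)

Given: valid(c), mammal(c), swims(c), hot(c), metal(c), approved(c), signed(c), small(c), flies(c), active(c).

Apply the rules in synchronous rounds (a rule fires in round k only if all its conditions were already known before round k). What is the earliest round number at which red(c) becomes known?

Round 1: (iii) [mammal(c), active(c) => visible(c)]; (iv) [flies(c), swims(c) => locked(c)]. New: visible(c), locked(c).
Round 2: (i) [locked(c), valid(c), hot(c) => open(c)]; (vi) [locked(c) => blue(c)]. New: open(c), blue(c).
Round 3: (ii) [open(c), metal(c) => flagged(c)]. New: flagged(c).
Round 4: (vii) [flagged(c), visible(c) => red(c)]. New: red(c).
red(c) first appears in round 4.

4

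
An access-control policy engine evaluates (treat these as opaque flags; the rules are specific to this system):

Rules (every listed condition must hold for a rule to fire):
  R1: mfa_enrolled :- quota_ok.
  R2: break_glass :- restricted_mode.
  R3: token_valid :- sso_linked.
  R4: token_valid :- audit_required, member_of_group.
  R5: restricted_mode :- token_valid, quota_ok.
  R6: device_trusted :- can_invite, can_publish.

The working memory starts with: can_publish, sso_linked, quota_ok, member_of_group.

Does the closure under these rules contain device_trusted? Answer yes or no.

no

Round 1: R1 [mfa_enrolled :- quota_ok.]; R3 [token_valid :- sso_linked.]. New: mfa_enrolled, token_valid.
Round 2: R5 [restricted_mode :- token_valid, quota_ok.]. New: restricted_mode.
Round 3: R2 [break_glass :- restricted_mode.]. New: break_glass.
Fixed point reached. device_trusted is concluded only by R6; R6 needs can_invite (never derived).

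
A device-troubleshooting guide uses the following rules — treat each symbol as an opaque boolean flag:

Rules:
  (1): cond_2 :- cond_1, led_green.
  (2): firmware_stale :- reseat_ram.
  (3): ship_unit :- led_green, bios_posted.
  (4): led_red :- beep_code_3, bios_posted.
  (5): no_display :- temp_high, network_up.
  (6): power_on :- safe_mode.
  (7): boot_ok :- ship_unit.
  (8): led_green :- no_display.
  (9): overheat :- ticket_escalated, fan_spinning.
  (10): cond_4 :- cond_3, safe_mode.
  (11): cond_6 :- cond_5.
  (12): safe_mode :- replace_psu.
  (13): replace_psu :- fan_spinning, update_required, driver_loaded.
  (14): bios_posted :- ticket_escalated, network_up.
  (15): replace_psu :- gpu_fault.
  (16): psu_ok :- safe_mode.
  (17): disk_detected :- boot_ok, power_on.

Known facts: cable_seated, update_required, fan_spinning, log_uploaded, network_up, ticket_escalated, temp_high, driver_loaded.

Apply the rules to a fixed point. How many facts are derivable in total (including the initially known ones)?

[1] (5) [no_display :- temp_high, network_up.]; (9) [overheat :- ticket_escalated, fan_spinning.]; (13) [replace_psu :- fan_spinning, update_required, driver_loaded.]; (14) [bios_posted :- ticket_escalated, network_up.]. ⇒ new: no_display, overheat, replace_psu, bios_posted.
[2] (8) [led_green :- no_display.]; (12) [safe_mode :- replace_psu.]. ⇒ new: led_green, safe_mode.
[3] (3) [ship_unit :- led_green, bios_posted.]; (6) [power_on :- safe_mode.]; (16) [psu_ok :- safe_mode.]. ⇒ new: ship_unit, power_on, psu_ok.
[4] (7) [boot_ok :- ship_unit.]. ⇒ new: boot_ok.
[5] (17) [disk_detected :- boot_ok, power_on.]. ⇒ new: disk_detected.
Closure: {bios_posted, boot_ok, cable_seated, disk_detected, driver_loaded, fan_spinning, led_green, log_uploaded, network_up, no_display, overheat, power_on, psu_ok, replace_psu, safe_mode, ship_unit, temp_high, ticket_escalated, update_required} — 19 facts.

19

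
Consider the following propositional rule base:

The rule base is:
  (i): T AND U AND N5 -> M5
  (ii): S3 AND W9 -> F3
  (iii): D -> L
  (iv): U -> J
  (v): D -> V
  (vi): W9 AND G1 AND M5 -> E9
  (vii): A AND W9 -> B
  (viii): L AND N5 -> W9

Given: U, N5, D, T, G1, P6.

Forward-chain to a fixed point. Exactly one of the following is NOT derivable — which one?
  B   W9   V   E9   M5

B

[1] (i) [T AND U AND N5 -> M5]; (iii) [D -> L]; (iv) [U -> J]; (v) [D -> V]. ⇒ new: M5, L, J, V.
[2] (viii) [L AND N5 -> W9]. ⇒ new: W9.
[3] (vi) [W9 AND G1 AND M5 -> E9]. ⇒ new: E9.
Derived: V (round 1), E9 (round 3), W9 (round 2), M5 (round 1). B never appears in any round.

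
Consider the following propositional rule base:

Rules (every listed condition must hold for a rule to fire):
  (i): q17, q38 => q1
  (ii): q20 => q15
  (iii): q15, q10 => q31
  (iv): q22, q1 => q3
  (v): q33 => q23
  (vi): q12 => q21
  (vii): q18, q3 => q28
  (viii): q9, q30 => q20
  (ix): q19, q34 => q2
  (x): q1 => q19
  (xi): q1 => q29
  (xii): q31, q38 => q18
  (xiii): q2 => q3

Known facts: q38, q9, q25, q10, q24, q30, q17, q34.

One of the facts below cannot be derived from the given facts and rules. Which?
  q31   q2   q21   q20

q21

Round 1: (i) [q17, q38 => q1]; (viii) [q9, q30 => q20]. Adds q1, q20.
Round 2: (ii) [q20 => q15]; (x) [q1 => q19]; (xi) [q1 => q29]. Adds q15, q19, q29.
Round 3: (iii) [q15, q10 => q31]; (ix) [q19, q34 => q2]. Adds q31, q2.
Round 4: (xii) [q31, q38 => q18]; (xiii) [q2 => q3]. Adds q18, q3.
Round 5: (vii) [q18, q3 => q28]. Adds q28.
Derived: q20 (round 1), q31 (round 3), q2 (round 3). q21 never appears in any round.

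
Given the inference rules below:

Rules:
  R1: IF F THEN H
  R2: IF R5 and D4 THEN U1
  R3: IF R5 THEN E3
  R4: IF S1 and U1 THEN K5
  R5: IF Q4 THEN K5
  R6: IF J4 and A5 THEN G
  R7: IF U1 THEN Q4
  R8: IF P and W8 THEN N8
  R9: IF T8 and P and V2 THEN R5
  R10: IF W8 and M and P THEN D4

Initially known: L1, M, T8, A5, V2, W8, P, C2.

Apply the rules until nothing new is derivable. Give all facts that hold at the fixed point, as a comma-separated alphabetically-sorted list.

Round 1 fires R8, R9, R10, giving N8, R5, D4.
Round 2 fires R2, R3, giving U1, E3.
Round 3 fires R7, giving Q4.
Round 4 fires R5, giving K5.

A5, C2, D4, E3, K5, L1, M, N8, P, Q4, R5, T8, U1, V2, W8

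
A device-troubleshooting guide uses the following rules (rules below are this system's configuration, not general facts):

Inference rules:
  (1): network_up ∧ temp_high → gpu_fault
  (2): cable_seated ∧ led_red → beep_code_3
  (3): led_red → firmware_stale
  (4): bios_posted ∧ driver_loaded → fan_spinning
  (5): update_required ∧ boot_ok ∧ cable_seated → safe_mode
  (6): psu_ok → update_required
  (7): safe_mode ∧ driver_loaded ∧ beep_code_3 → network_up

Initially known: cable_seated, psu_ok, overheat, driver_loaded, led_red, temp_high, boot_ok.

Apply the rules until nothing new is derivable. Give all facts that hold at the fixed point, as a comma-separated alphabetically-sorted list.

Round 1: (2) [cable_seated ∧ led_red → beep_code_3]; (3) [led_red → firmware_stale]; (6) [psu_ok → update_required]. Adds beep_code_3, firmware_stale, update_required.
Round 2: (5) [update_required ∧ boot_ok ∧ cable_seated → safe_mode]. Adds safe_mode.
Round 3: (7) [safe_mode ∧ driver_loaded ∧ beep_code_3 → network_up]. Adds network_up.
Round 4: (1) [network_up ∧ temp_high → gpu_fault]. Adds gpu_fault.

beep_code_3, boot_ok, cable_seated, driver_loaded, firmware_stale, gpu_fault, led_red, network_up, overheat, psu_ok, safe_mode, temp_high, update_required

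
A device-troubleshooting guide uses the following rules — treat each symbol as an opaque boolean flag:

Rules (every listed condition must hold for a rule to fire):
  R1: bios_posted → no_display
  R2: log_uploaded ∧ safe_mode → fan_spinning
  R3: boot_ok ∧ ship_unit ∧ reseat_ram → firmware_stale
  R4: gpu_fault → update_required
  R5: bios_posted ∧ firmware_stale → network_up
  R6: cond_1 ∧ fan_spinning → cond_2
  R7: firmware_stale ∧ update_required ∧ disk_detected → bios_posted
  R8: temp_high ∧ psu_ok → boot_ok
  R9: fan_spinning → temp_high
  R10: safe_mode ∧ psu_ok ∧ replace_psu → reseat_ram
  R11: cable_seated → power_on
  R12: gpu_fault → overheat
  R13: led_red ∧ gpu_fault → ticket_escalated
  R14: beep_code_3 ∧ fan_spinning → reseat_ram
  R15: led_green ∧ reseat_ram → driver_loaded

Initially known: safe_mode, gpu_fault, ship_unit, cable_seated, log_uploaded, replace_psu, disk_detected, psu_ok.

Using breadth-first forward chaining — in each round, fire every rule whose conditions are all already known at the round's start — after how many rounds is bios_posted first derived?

5

Round 1: R2 [log_uploaded ∧ safe_mode → fan_spinning]; R4 [gpu_fault → update_required]; R10 [safe_mode ∧ psu_ok ∧ replace_psu → reseat_ram]; R11 [cable_seated → power_on]; R12 [gpu_fault → overheat]. Adds fan_spinning, update_required, reseat_ram, power_on, overheat.
Round 2: R9 [fan_spinning → temp_high]. Adds temp_high.
Round 3: R8 [temp_high ∧ psu_ok → boot_ok]. Adds boot_ok.
Round 4: R3 [boot_ok ∧ ship_unit ∧ reseat_ram → firmware_stale]. Adds firmware_stale.
Round 5: R7 [firmware_stale ∧ update_required ∧ disk_detected → bios_posted]. Adds bios_posted.
bios_posted first appears in round 5.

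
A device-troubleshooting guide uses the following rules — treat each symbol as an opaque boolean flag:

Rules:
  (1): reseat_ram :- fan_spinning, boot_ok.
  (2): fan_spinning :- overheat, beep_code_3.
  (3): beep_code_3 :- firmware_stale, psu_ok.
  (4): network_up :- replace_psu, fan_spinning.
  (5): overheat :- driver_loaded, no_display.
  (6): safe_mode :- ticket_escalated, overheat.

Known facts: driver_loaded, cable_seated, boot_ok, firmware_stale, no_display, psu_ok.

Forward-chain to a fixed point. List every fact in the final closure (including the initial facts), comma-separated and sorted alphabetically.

Round 1 — (3), (5), derive beep_code_3, overheat.
Round 2 — (2), derive fan_spinning.
Round 3 — (1), derive reseat_ram.

beep_code_3, boot_ok, cable_seated, driver_loaded, fan_spinning, firmware_stale, no_display, overheat, psu_ok, reseat_ram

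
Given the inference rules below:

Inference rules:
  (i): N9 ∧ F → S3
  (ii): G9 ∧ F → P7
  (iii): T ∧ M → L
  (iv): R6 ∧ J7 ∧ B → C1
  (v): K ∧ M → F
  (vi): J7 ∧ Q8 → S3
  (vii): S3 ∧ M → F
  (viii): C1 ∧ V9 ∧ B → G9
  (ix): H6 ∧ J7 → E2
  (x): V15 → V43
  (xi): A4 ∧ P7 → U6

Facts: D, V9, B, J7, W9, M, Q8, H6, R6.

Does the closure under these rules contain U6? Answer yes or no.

no

Round 1: (iv) [R6 ∧ J7 ∧ B → C1]; (vi) [J7 ∧ Q8 → S3]; (ix) [H6 ∧ J7 → E2]. Adds C1, S3, E2.
Round 2: (vii) [S3 ∧ M → F]; (viii) [C1 ∧ V9 ∧ B → G9]. Adds F, G9.
Round 3: (ii) [G9 ∧ F → P7]. Adds P7.
Fixed point reached. U6 is concluded only by (xi); (xi) needs A4 (never derived).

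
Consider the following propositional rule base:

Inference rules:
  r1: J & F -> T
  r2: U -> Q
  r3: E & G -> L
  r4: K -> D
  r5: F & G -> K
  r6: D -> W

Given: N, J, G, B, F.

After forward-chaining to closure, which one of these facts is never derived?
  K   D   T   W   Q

Q

Round 1: r1 [J & F -> T]; r5 [F & G -> K]. New: T, K.
Round 2: r4 [K -> D]. New: D.
Round 3: r6 [D -> W]. New: W.
Derived: T (round 1), K (round 1), W (round 3), D (round 2). Q never appears in any round.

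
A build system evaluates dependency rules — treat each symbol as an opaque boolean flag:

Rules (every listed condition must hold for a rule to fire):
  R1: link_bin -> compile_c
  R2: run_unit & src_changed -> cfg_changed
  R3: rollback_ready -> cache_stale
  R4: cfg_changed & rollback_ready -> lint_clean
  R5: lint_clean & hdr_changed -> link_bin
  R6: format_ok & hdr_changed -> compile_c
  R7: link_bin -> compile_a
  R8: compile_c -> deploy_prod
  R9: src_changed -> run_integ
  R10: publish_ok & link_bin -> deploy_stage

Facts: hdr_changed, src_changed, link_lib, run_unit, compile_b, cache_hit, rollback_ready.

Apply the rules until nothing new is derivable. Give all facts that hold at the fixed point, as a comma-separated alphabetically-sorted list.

[1] R2 [run_unit & src_changed -> cfg_changed]; R3 [rollback_ready -> cache_stale]; R9 [src_changed -> run_integ]. ⇒ new: cfg_changed, cache_stale, run_integ.
[2] R4 [cfg_changed & rollback_ready -> lint_clean]. ⇒ new: lint_clean.
[3] R5 [lint_clean & hdr_changed -> link_bin]. ⇒ new: link_bin.
[4] R1 [link_bin -> compile_c]; R7 [link_bin -> compile_a]. ⇒ new: compile_c, compile_a.
[5] R8 [compile_c -> deploy_prod]. ⇒ new: deploy_prod.

cache_hit, cache_stale, cfg_changed, compile_a, compile_b, compile_c, deploy_prod, hdr_changed, link_bin, link_lib, lint_clean, rollback_ready, run_integ, run_unit, src_changed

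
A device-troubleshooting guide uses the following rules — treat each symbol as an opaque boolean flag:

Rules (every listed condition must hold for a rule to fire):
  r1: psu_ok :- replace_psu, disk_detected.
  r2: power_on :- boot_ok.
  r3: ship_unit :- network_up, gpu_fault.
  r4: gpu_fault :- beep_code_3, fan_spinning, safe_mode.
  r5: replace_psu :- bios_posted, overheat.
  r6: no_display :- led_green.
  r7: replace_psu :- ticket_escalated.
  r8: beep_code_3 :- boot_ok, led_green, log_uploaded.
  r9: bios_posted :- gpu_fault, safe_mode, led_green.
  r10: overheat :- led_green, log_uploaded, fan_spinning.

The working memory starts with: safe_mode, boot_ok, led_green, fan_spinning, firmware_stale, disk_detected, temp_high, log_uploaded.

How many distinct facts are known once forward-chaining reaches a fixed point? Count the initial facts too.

Round 1: r2 [power_on :- boot_ok.]; r6 [no_display :- led_green.]; r8 [beep_code_3 :- boot_ok, led_green, log_uploaded.]; r10 [overheat :- led_green, log_uploaded, fan_spinning.]. Adds power_on, no_display, beep_code_3, overheat.
Round 2: r4 [gpu_fault :- beep_code_3, fan_spinning, safe_mode.]. Adds gpu_fault.
Round 3: r9 [bios_posted :- gpu_fault, safe_mode, led_green.]. Adds bios_posted.
Round 4: r5 [replace_psu :- bios_posted, overheat.]. Adds replace_psu.
Round 5: r1 [psu_ok :- replace_psu, disk_detected.]. Adds psu_ok.
Closure: {beep_code_3, bios_posted, boot_ok, disk_detected, fan_spinning, firmware_stale, gpu_fault, led_green, log_uploaded, no_display, overheat, power_on, psu_ok, replace_psu, safe_mode, temp_high} — 16 facts.

16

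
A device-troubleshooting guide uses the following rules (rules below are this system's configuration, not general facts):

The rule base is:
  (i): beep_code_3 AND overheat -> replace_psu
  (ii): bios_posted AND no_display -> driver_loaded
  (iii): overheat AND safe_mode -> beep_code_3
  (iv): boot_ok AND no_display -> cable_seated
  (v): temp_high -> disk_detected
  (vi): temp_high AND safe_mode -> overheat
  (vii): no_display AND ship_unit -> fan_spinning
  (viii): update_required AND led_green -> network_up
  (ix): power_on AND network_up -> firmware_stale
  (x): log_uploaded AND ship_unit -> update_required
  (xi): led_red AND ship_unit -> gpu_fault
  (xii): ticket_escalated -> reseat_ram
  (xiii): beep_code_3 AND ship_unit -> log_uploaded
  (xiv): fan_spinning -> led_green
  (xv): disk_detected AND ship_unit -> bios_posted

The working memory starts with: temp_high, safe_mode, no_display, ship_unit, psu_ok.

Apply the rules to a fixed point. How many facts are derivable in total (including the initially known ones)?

Round 1 fires (v), (vi), (vii), giving disk_detected, overheat, fan_spinning.
Round 2 fires (iii), (xiv), (xv), giving beep_code_3, led_green, bios_posted.
Round 3 fires (i), (ii), (xiii), giving replace_psu, driver_loaded, log_uploaded.
Round 4 fires (x), giving update_required.
Round 5 fires (viii), giving network_up.
Closure: {beep_code_3, bios_posted, disk_detected, driver_loaded, fan_spinning, led_green, log_uploaded, network_up, no_display, overheat, psu_ok, replace_psu, safe_mode, ship_unit, temp_high, update_required} — 16 facts.

16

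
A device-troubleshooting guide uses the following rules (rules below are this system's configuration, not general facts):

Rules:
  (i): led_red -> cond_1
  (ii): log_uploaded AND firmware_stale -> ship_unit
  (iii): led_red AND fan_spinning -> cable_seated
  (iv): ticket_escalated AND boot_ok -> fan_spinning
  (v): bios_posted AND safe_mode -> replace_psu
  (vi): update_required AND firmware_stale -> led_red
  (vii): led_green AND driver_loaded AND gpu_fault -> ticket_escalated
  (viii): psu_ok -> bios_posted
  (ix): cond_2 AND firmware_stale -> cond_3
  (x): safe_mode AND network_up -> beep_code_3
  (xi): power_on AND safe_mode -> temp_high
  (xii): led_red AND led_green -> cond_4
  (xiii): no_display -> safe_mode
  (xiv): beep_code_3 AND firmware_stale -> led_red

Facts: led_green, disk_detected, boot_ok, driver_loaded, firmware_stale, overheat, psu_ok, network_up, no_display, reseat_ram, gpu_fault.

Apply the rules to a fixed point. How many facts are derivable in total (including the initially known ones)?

Round 1: (vii) [led_green AND driver_loaded AND gpu_fault -> ticket_escalated]; (viii) [psu_ok -> bios_posted]; (xiii) [no_display -> safe_mode]. New: ticket_escalated, bios_posted, safe_mode.
Round 2: (iv) [ticket_escalated AND boot_ok -> fan_spinning]; (v) [bios_posted AND safe_mode -> replace_psu]; (x) [safe_mode AND network_up -> beep_code_3]. New: fan_spinning, replace_psu, beep_code_3.
Round 3: (xiv) [beep_code_3 AND firmware_stale -> led_red]. New: led_red.
Round 4: (i) [led_red -> cond_1]; (iii) [led_red AND fan_spinning -> cable_seated]; (xii) [led_red AND led_green -> cond_4]. New: cond_1, cable_seated, cond_4.
Closure: {beep_code_3, bios_posted, boot_ok, cable_seated, cond_1, cond_4, disk_detected, driver_loaded, fan_spinning, firmware_stale, gpu_fault, led_green, led_red, network_up, no_display, overheat, psu_ok, replace_psu, reseat_ram, safe_mode, ticket_escalated} — 21 facts.

21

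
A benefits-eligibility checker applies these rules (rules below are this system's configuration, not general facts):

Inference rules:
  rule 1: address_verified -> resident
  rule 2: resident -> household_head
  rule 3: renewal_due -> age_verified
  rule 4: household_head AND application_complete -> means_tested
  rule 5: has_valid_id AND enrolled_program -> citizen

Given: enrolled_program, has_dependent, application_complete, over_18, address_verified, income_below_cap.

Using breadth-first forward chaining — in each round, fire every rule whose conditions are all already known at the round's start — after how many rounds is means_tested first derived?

Round 1 fires rule 1, giving resident.
Round 2 fires rule 2, giving household_head.
Round 3 fires rule 4, giving means_tested.
means_tested first appears in round 3.

3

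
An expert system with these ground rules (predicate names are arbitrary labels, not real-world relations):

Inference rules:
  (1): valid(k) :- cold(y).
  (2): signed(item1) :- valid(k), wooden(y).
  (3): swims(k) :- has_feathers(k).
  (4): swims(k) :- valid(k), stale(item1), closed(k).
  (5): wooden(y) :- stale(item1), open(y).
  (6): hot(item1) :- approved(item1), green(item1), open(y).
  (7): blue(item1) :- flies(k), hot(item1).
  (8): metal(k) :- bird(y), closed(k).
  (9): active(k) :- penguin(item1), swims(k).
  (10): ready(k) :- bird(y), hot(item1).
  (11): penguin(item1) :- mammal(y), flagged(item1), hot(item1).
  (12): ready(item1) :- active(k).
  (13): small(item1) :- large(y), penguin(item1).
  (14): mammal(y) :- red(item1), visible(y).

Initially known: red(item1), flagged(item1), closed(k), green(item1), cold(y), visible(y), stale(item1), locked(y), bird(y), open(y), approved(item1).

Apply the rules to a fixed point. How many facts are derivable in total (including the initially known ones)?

22

[1] (1) [valid(k) :- cold(y).]; (5) [wooden(y) :- stale(item1), open(y).]; (6) [hot(item1) :- approved(item1), green(item1), open(y).]; (8) [metal(k) :- bird(y), closed(k).]; (14) [mammal(y) :- red(item1), visible(y).]. ⇒ new: valid(k), wooden(y), hot(item1), metal(k), mammal(y).
[2] (2) [signed(item1) :- valid(k), wooden(y).]; (4) [swims(k) :- valid(k), stale(item1), closed(k).]; (10) [ready(k) :- bird(y), hot(item1).]; (11) [penguin(item1) :- mammal(y), flagged(item1), hot(item1).]. ⇒ new: signed(item1), swims(k), ready(k), penguin(item1).
[3] (9) [active(k) :- penguin(item1), swims(k).]. ⇒ new: active(k).
[4] (12) [ready(item1) :- active(k).]. ⇒ new: ready(item1).
Closure: {active(k), approved(item1), bird(y), closed(k), cold(y), flagged(item1), green(item1), hot(item1), locked(y), mammal(y), metal(k), open(y), penguin(item1), ready(item1), ready(k), red(item1), signed(item1), stale(item1), swims(k), valid(k), visible(y), wooden(y)} — 22 facts.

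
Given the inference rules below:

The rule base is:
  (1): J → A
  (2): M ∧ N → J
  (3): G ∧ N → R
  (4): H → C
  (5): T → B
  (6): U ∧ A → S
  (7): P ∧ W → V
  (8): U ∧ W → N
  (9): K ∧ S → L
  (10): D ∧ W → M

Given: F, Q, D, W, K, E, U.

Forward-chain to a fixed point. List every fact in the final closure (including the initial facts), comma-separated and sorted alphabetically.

A, D, E, F, J, K, L, M, N, Q, S, U, W

Round 1 — (8), (10), derive N, M.
Round 2 — (2), derive J.
Round 3 — (1), derive A.
Round 4 — (6), derive S.
Round 5 — (9), derive L.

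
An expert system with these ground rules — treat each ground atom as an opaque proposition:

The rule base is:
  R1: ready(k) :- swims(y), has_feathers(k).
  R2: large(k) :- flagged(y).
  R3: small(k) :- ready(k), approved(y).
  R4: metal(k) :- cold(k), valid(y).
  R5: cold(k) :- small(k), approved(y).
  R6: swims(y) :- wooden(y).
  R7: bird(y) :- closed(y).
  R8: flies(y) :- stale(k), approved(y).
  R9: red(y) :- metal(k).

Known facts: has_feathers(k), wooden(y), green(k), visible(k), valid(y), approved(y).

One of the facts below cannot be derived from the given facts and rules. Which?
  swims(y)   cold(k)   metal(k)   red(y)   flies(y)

[1] R6 [swims(y) :- wooden(y).]. ⇒ new: swims(y).
[2] R1 [ready(k) :- swims(y), has_feathers(k).]. ⇒ new: ready(k).
[3] R3 [small(k) :- ready(k), approved(y).]. ⇒ new: small(k).
[4] R5 [cold(k) :- small(k), approved(y).]. ⇒ new: cold(k).
[5] R4 [metal(k) :- cold(k), valid(y).]. ⇒ new: metal(k).
[6] R9 [red(y) :- metal(k).]. ⇒ new: red(y).
Derived: swims(y) (round 1), cold(k) (round 4), red(y) (round 6), metal(k) (round 5). flies(y) never appears in any round.

flies(y)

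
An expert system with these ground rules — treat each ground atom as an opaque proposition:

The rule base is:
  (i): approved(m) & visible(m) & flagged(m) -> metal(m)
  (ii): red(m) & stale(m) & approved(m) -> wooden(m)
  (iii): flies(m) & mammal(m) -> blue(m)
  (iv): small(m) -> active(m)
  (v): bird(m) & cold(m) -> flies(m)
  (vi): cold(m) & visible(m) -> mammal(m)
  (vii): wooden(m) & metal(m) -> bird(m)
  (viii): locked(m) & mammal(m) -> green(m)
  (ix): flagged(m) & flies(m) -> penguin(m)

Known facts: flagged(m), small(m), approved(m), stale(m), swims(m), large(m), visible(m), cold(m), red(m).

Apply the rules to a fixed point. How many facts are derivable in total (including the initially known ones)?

17

Round 1 — (i), (ii), (iv), (vi), derive metal(m), wooden(m), active(m), mammal(m).
Round 2 — (vii), derive bird(m).
Round 3 — (v), derive flies(m).
Round 4 — (iii), (ix), derive blue(m), penguin(m).
Closure: {active(m), approved(m), bird(m), blue(m), cold(m), flagged(m), flies(m), large(m), mammal(m), metal(m), penguin(m), red(m), small(m), stale(m), swims(m), visible(m), wooden(m)} — 17 facts.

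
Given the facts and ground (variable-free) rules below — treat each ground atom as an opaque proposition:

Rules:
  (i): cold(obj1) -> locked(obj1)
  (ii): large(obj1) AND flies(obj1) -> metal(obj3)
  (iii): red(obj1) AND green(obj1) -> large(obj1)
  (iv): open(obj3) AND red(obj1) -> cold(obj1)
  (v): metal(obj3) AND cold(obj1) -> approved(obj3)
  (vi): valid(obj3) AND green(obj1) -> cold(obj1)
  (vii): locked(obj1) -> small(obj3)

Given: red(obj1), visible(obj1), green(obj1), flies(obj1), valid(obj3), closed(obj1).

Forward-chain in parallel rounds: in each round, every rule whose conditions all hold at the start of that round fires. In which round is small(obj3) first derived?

3

Round 1 fires (iii), (vi), giving large(obj1), cold(obj1).
Round 2 fires (i), (ii), giving locked(obj1), metal(obj3).
Round 3 fires (v), (vii), giving approved(obj3), small(obj3).
small(obj3) first appears in round 3.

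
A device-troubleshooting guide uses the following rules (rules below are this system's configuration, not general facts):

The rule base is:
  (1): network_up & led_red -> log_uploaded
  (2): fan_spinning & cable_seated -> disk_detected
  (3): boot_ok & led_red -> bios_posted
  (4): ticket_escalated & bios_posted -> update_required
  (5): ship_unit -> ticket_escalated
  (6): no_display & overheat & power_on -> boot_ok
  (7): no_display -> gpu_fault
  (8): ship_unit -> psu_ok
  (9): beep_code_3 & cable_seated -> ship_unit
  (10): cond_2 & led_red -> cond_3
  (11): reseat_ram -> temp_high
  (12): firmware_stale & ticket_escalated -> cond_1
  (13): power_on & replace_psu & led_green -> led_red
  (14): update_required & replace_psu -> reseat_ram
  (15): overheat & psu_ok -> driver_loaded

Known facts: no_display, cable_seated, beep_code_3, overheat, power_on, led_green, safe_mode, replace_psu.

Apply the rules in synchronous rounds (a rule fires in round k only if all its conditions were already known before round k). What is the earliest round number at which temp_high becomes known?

5

Round 1 — (6), (7), (9), (13), derive boot_ok, gpu_fault, ship_unit, led_red.
Round 2 — (3), (5), (8), derive bios_posted, ticket_escalated, psu_ok.
Round 3 — (4), (15), derive update_required, driver_loaded.
Round 4 — (14), derive reseat_ram.
Round 5 — (11), derive temp_high.
temp_high first appears in round 5.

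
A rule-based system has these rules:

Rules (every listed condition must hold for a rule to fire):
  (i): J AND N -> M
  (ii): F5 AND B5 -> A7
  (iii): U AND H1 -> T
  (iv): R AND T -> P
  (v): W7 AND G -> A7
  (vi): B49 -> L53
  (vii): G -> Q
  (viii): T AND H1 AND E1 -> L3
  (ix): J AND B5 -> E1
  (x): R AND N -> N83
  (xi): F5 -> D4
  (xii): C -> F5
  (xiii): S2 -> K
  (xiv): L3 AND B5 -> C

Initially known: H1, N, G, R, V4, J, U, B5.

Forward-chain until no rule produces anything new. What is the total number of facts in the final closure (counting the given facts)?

19

Round 1: (i) [J AND N -> M]; (iii) [U AND H1 -> T]; (vii) [G -> Q]; (ix) [J AND B5 -> E1]; (x) [R AND N -> N83]. Adds M, T, Q, E1, N83.
Round 2: (iv) [R AND T -> P]; (viii) [T AND H1 AND E1 -> L3]. Adds P, L3.
Round 3: (xiv) [L3 AND B5 -> C]. Adds C.
Round 4: (xii) [C -> F5]. Adds F5.
Round 5: (ii) [F5 AND B5 -> A7]; (xi) [F5 -> D4]. Adds A7, D4.
Closure: {A7, B5, C, D4, E1, F5, G, H1, J, L3, M, N, N83, P, Q, R, T, U, V4} — 19 facts.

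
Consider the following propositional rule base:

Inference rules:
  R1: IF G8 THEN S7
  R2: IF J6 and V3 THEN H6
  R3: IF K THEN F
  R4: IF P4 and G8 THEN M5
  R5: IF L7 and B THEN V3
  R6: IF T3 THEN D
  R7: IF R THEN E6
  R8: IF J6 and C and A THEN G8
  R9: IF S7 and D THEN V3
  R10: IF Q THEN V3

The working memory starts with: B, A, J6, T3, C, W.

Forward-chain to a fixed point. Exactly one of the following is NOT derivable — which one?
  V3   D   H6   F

Round 1: R6 [IF T3 THEN D]; R8 [IF J6 and C and A THEN G8]. New: D, G8.
Round 2: R1 [IF G8 THEN S7]. New: S7.
Round 3: R9 [IF S7 and D THEN V3]. New: V3.
Round 4: R2 [IF J6 and V3 THEN H6]. New: H6.
Derived: H6 (round 4), D (round 1), V3 (round 3). F never appears in any round.

F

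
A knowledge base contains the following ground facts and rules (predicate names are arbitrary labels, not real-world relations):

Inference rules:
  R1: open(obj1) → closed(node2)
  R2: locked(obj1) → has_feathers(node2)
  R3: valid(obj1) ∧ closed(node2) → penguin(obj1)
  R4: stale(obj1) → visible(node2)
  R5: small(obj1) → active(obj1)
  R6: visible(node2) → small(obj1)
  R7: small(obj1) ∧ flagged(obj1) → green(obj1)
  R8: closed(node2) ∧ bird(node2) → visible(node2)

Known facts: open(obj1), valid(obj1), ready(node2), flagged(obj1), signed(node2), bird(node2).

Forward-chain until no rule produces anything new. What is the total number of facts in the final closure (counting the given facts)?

Round 1: R1 [open(obj1) → closed(node2)]. New: closed(node2).
Round 2: R3 [valid(obj1) ∧ closed(node2) → penguin(obj1)]; R8 [closed(node2) ∧ bird(node2) → visible(node2)]. New: penguin(obj1), visible(node2).
Round 3: R6 [visible(node2) → small(obj1)]. New: small(obj1).
Round 4: R5 [small(obj1) → active(obj1)]; R7 [small(obj1) ∧ flagged(obj1) → green(obj1)]. New: active(obj1), green(obj1).
Closure: {active(obj1), bird(node2), closed(node2), flagged(obj1), green(obj1), open(obj1), penguin(obj1), ready(node2), signed(node2), small(obj1), valid(obj1), visible(node2)} — 12 facts.

12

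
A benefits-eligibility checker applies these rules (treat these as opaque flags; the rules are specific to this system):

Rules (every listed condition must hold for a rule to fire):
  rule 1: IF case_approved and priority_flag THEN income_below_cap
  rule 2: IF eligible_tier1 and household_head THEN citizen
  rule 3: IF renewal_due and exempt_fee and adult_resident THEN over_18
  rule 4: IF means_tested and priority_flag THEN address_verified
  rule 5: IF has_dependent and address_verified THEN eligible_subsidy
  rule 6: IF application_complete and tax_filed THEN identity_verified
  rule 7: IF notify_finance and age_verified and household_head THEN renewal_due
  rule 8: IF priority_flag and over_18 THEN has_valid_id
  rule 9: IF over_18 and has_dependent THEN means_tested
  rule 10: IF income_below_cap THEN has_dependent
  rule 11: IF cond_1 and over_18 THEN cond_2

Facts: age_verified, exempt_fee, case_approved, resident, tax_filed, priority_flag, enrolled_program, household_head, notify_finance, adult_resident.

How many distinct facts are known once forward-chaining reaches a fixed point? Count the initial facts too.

18

[1] rule 1 [IF case_approved and priority_flag THEN income_below_cap]; rule 7 [IF notify_finance and age_verified and household_head THEN renewal_due]. ⇒ new: income_below_cap, renewal_due.
[2] rule 3 [IF renewal_due and exempt_fee and adult_resident THEN over_18]; rule 10 [IF income_below_cap THEN has_dependent]. ⇒ new: over_18, has_dependent.
[3] rule 8 [IF priority_flag and over_18 THEN has_valid_id]; rule 9 [IF over_18 and has_dependent THEN means_tested]. ⇒ new: has_valid_id, means_tested.
[4] rule 4 [IF means_tested and priority_flag THEN address_verified]. ⇒ new: address_verified.
[5] rule 5 [IF has_dependent and address_verified THEN eligible_subsidy]. ⇒ new: eligible_subsidy.
Closure: {address_verified, adult_resident, age_verified, case_approved, eligible_subsidy, enrolled_program, exempt_fee, has_dependent, has_valid_id, household_head, income_below_cap, means_tested, notify_finance, over_18, priority_flag, renewal_due, resident, tax_filed} — 18 facts.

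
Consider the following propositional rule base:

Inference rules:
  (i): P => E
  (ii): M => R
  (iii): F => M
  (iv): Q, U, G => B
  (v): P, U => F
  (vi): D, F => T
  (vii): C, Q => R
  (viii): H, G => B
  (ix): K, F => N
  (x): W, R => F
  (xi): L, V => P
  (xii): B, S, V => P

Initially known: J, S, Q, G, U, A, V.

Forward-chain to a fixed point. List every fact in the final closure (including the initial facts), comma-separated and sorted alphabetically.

A, B, E, F, G, J, M, P, Q, R, S, U, V

Round 1 fires (iv), giving B.
Round 2 fires (xii), giving P.
Round 3 fires (i), (v), giving E, F.
Round 4 fires (iii), giving M.
Round 5 fires (ii), giving R.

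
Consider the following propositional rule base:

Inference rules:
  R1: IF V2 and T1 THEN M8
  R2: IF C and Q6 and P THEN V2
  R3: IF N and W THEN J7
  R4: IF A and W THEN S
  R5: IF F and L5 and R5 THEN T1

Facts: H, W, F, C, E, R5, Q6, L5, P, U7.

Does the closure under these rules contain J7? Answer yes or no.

no

Round 1 fires R2, R5, giving V2, T1.
Round 2 fires R1, giving M8.
Fixed point reached. J7 is concluded only by R3; R3 needs N (never derived).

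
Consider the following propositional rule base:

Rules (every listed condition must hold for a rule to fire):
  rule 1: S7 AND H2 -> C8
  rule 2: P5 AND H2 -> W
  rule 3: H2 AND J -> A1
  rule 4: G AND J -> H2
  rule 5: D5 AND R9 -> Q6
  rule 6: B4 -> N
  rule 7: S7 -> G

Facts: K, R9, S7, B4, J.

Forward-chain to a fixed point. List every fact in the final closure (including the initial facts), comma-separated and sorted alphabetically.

A1, B4, C8, G, H2, J, K, N, R9, S7

Round 1: rule 6 [B4 -> N]; rule 7 [S7 -> G]. New: N, G.
Round 2: rule 4 [G AND J -> H2]. New: H2.
Round 3: rule 1 [S7 AND H2 -> C8]; rule 3 [H2 AND J -> A1]. New: C8, A1.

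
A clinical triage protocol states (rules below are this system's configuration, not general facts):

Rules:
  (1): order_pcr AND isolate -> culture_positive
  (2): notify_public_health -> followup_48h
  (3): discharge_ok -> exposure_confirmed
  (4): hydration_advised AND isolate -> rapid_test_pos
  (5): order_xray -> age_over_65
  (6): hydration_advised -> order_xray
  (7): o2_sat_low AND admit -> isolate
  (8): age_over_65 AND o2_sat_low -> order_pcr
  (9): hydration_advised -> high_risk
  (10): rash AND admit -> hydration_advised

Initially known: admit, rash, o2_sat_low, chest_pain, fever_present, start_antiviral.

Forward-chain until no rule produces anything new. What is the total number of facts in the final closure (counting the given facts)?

Round 1: (7) [o2_sat_low AND admit -> isolate]; (10) [rash AND admit -> hydration_advised]. New: isolate, hydration_advised.
Round 2: (4) [hydration_advised AND isolate -> rapid_test_pos]; (6) [hydration_advised -> order_xray]; (9) [hydration_advised -> high_risk]. New: rapid_test_pos, order_xray, high_risk.
Round 3: (5) [order_xray -> age_over_65]. New: age_over_65.
Round 4: (8) [age_over_65 AND o2_sat_low -> order_pcr]. New: order_pcr.
Round 5: (1) [order_pcr AND isolate -> culture_positive]. New: culture_positive.
Closure: {admit, age_over_65, chest_pain, culture_positive, fever_present, high_risk, hydration_advised, isolate, o2_sat_low, order_pcr, order_xray, rapid_test_pos, rash, start_antiviral} — 14 facts.

14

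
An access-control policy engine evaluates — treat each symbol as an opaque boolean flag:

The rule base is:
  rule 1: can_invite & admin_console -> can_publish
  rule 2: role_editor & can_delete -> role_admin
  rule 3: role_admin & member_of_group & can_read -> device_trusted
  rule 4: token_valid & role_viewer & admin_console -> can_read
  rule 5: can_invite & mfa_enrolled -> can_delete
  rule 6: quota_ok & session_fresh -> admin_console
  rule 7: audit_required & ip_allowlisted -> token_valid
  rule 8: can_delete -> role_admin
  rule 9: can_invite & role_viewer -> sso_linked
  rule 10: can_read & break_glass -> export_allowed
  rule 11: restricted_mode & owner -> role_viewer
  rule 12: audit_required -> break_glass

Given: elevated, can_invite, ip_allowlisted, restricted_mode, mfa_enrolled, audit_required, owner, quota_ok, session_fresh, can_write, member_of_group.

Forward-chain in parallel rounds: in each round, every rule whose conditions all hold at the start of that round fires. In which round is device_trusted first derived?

Round 1 fires rule 5, rule 6, rule 7, rule 11, rule 12, giving can_delete, admin_console, token_valid, role_viewer, break_glass.
Round 2 fires rule 1, rule 4, rule 8, rule 9, giving can_publish, can_read, role_admin, sso_linked.
Round 3 fires rule 3, rule 10, giving device_trusted, export_allowed.
device_trusted first appears in round 3.

3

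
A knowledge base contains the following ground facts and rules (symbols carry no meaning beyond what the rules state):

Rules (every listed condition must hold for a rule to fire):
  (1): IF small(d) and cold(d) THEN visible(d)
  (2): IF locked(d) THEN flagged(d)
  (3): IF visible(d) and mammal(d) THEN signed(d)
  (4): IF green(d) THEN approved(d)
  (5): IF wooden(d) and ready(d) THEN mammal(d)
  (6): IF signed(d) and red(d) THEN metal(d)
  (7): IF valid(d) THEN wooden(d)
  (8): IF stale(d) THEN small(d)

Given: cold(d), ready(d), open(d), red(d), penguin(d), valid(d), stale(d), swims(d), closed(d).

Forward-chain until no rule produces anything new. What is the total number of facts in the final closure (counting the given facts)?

15

Round 1: (7) [IF valid(d) THEN wooden(d)]; (8) [IF stale(d) THEN small(d)]. Adds wooden(d), small(d).
Round 2: (1) [IF small(d) and cold(d) THEN visible(d)]; (5) [IF wooden(d) and ready(d) THEN mammal(d)]. Adds visible(d), mammal(d).
Round 3: (3) [IF visible(d) and mammal(d) THEN signed(d)]. Adds signed(d).
Round 4: (6) [IF signed(d) and red(d) THEN metal(d)]. Adds metal(d).
Closure: {closed(d), cold(d), mammal(d), metal(d), open(d), penguin(d), ready(d), red(d), signed(d), small(d), stale(d), swims(d), valid(d), visible(d), wooden(d)} — 15 facts.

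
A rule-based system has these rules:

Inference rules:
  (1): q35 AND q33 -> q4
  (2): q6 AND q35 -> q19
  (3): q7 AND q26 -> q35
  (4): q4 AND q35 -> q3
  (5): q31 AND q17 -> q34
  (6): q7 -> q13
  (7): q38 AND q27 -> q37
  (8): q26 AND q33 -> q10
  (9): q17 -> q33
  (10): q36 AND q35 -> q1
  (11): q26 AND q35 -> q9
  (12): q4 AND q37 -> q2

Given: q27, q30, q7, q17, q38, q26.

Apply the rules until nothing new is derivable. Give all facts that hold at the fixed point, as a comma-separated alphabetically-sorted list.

q10, q13, q17, q2, q26, q27, q3, q30, q33, q35, q37, q38, q4, q7, q9

[1] (3) [q7 AND q26 -> q35]; (6) [q7 -> q13]; (7) [q38 AND q27 -> q37]; (9) [q17 -> q33]. ⇒ new: q35, q13, q37, q33.
[2] (1) [q35 AND q33 -> q4]; (8) [q26 AND q33 -> q10]; (11) [q26 AND q35 -> q9]. ⇒ new: q4, q10, q9.
[3] (4) [q4 AND q35 -> q3]; (12) [q4 AND q37 -> q2]. ⇒ new: q3, q2.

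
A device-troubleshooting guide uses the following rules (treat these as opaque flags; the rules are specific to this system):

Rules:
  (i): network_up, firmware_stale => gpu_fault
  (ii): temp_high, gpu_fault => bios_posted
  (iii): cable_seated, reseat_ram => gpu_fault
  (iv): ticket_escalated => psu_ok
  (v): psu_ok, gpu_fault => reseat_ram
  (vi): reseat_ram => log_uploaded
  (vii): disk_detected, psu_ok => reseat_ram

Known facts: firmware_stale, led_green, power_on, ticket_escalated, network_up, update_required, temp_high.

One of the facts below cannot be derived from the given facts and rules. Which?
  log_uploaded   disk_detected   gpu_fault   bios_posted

disk_detected

Round 1: (i) [network_up, firmware_stale => gpu_fault]; (iv) [ticket_escalated => psu_ok]. New: gpu_fault, psu_ok.
Round 2: (ii) [temp_high, gpu_fault => bios_posted]; (v) [psu_ok, gpu_fault => reseat_ram]. New: bios_posted, reseat_ram.
Round 3: (vi) [reseat_ram => log_uploaded]. New: log_uploaded.
Derived: bios_posted (round 2), gpu_fault (round 1), log_uploaded (round 3). disk_detected never appears in any round.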